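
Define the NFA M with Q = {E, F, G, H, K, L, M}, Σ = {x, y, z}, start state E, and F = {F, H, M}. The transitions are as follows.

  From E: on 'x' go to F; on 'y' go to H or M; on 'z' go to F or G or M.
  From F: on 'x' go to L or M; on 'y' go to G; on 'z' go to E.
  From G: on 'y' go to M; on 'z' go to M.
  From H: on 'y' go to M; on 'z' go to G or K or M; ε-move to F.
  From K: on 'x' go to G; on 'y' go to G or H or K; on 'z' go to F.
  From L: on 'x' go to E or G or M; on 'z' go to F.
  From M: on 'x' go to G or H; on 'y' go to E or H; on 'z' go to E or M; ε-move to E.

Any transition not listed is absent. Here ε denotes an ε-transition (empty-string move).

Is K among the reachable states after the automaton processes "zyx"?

No

Start in {E}.
Read 'z': E→{F, G, M}; union {F, G, M}; ε-closure = {E, F, G, M}.
Read 'y': E→{H, M}, F→{G}, G→{M}, M→{E, H}; union {E, G, H, M}; ε-closure = {E, F, G, H, M}.
Read 'x': E→{F}, F→{L, M}, G→∅, H→∅, M→{G, H}; union {F, G, H, L, M}; ε-closure = {E, F, G, H, L, M}.
State K is not in {E, F, G, H, L, M}.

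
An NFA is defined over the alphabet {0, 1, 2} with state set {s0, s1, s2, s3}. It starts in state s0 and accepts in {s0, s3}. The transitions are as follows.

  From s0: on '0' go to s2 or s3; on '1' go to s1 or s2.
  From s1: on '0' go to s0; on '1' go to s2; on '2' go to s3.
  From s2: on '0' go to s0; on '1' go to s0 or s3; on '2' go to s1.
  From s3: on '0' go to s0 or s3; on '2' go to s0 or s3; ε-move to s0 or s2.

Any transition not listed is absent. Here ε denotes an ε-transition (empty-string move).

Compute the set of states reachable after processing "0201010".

{s0, s2, s3}

Start in {s0}.
Read '0': s0→{s2, s3}; union {s2, s3}; ε-closure = {s0, s2, s3}.
Read '2': s0→∅, s2→{s1}, s3→{s0, s3}; union {s0, s1, s3}; ε-closure = {s0, s1, s2, s3}.
Read '0': s0→{s2, s3}, s1→{s0}, s2→{s0}, s3→{s0, s3}; now {s0, s2, s3}.
Read '1': s0→{s1, s2}, s2→{s0, s3}, s3→∅; now {s0, s1, s2, s3}.
Read '0': s0→{s2, s3}, s1→{s0}, s2→{s0}, s3→{s0, s3}; now {s0, s2, s3}.
Read '1': s0→{s1, s2}, s2→{s0, s3}, s3→∅; now {s0, s1, s2, s3}.
Read '0': s0→{s2, s3}, s1→{s0}, s2→{s0}, s3→{s0, s3}; now {s0, s2, s3}.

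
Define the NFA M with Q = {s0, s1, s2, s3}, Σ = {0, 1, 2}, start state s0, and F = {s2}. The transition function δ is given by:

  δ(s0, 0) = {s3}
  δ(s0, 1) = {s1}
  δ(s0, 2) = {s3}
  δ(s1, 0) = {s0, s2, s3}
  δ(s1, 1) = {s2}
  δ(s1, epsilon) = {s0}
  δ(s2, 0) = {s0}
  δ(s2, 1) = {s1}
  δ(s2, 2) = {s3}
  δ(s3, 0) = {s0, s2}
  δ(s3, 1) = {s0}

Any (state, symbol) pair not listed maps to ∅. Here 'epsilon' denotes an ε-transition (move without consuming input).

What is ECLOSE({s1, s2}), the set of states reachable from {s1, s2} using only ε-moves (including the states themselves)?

{s0, s1, s2}

Begin with {s1, s2}.
ε-move s1 → s0; add s0.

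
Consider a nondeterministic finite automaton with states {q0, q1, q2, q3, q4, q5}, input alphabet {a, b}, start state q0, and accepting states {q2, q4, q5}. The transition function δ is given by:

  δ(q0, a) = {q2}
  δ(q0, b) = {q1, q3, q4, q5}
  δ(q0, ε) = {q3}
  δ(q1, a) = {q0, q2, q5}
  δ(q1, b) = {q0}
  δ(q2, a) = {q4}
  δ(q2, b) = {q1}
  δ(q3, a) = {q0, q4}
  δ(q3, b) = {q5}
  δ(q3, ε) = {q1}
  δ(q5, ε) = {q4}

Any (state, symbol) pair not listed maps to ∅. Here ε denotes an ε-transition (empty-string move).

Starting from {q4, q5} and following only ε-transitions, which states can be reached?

{q4, q5}

Begin with {q4, q5}.
No ε-moves leave this set, so the closure equals the set itself.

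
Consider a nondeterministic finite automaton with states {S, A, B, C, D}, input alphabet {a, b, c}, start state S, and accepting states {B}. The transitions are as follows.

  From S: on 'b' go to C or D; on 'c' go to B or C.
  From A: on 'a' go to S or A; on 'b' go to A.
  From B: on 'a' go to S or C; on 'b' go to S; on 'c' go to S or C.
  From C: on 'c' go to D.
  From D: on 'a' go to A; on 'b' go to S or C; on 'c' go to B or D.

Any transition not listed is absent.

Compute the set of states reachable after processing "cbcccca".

{S, A, C}

Start in {S}.
Read 'c': S→{B, C}; now {B, C}.
Read 'b': B→{S}, C→∅; now {S}.
Read 'c': S→{B, C}; now {B, C}.
Read 'c': B→{S, C}, C→{D}; now {S, C, D}.
Read 'c': S→{B, C}, C→{D}, D→{B, D}; now {B, C, D}.
Read 'c': B→{S, C}, C→{D}, D→{B, D}; now {S, B, C, D}.
Read 'a': S→∅, B→{S, C}, C→∅, D→{A}; now {S, A, C}.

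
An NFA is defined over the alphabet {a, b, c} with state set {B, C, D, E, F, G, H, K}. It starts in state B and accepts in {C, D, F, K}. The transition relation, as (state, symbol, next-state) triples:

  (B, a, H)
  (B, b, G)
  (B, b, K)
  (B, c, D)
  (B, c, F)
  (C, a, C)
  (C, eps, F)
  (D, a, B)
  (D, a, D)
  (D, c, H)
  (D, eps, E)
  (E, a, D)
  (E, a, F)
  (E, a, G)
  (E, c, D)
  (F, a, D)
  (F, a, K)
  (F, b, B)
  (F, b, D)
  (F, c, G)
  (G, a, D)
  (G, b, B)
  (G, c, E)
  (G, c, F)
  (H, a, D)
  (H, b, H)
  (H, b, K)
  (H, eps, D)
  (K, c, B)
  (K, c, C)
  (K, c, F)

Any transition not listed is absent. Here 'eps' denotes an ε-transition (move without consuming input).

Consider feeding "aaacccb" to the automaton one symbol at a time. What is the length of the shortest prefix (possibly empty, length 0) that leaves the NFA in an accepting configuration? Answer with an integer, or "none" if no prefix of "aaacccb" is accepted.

1

Start in {B}.
Read 'a': B→{H}; union {H}; ε-closure = {D, E, H}.
None of the earlier sets intersect F, but {D, E, H} does.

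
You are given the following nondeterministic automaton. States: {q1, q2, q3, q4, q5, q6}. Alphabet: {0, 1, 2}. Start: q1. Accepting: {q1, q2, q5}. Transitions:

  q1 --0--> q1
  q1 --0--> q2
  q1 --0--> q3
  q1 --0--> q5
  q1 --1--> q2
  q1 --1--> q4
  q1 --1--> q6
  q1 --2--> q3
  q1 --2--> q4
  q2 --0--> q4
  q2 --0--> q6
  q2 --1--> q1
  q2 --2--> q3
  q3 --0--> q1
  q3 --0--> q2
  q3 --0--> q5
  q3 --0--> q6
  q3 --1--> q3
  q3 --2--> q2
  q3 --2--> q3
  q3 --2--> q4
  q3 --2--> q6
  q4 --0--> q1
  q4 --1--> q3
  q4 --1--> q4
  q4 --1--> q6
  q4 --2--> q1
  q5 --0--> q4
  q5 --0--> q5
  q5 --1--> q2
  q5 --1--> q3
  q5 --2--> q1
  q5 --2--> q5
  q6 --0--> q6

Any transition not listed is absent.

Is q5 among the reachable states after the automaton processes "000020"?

Start in {q1}.
Read '0': q1→{q1, q2, q3, q5}; now {q1, q2, q3, q5}.
Read '0': q1→{q1, q2, q3, q5}, q2→{q4, q6}, q3→{q1, q2, q5, q6}, q5→{q4, q5}; now {q1, q2, q3, q4, q5, q6}.
Read '0': q1→{q1, q2, q3, q5}, q2→{q4, q6}, q3→{q1, q2, q5, q6}, q4→{q1}, q5→{q4, q5}, q6→{q6}; now {q1, q2, q3, q4, q5, q6}.
Read '0': q1→{q1, q2, q3, q5}, q2→{q4, q6}, q3→{q1, q2, q5, q6}, q4→{q1}, q5→{q4, q5}, q6→{q6}; now {q1, q2, q3, q4, q5, q6}.
Read '2': q1→{q3, q4}, q2→{q3}, q3→{q2, q3, q4, q6}, q4→{q1}, q5→{q1, q5}, q6→∅; now {q1, q2, q3, q4, q5, q6}.
Read '0': q1→{q1, q2, q3, q5}, q2→{q4, q6}, q3→{q1, q2, q5, q6}, q4→{q1}, q5→{q4, q5}, q6→{q6}; now {q1, q2, q3, q4, q5, q6}.
State q5 is in {q1, q2, q3, q4, q5, q6}.

Yes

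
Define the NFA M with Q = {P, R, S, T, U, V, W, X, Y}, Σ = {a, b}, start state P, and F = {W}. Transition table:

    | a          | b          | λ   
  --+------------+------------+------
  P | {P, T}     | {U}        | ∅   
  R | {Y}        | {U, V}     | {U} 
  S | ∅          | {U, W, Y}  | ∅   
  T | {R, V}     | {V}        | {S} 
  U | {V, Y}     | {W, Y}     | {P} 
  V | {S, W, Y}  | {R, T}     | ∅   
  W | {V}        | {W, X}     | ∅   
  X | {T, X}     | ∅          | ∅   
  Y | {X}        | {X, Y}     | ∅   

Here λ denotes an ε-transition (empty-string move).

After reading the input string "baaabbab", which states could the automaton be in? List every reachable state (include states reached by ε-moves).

Start in {P}.
Read 'b': P→{U}; union {U}; ε-closure = {P, U}.
Read 'a': P→{P, T}, U→{V, Y}; union {P, T, V, Y}; ε-closure = {P, S, T, V, Y}.
Read 'a': P→{P, T}, S→∅, T→{R, V}, V→{S, W, Y}, Y→{X}; union {P, R, S, T, V, W, X, Y}; ε-closure = {P, R, S, T, U, V, W, X, Y}.
Read 'a': P→{P, T}, R→{Y}, S→∅, T→{R, V}, U→{V, Y}, V→{S, W, Y}, W→{V}, X→{T, X}, Y→{X}; union {P, R, S, T, V, W, X, Y}; ε-closure = {P, R, S, T, U, V, W, X, Y}.
Read 'b': P→{U}, R→{U, V}, S→{U, W, Y}, T→{V}, U→{W, Y}, V→{R, T}, W→{W, X}, X→∅, Y→{X, Y}; union {R, T, U, V, W, X, Y}; ε-closure = {P, R, S, T, U, V, W, X, Y}.
Read 'b': P→{U}, R→{U, V}, S→{U, W, Y}, T→{V}, U→{W, Y}, V→{R, T}, W→{W, X}, X→∅, Y→{X, Y}; union {R, T, U, V, W, X, Y}; ε-closure = {P, R, S, T, U, V, W, X, Y}.
Read 'a': P→{P, T}, R→{Y}, S→∅, T→{R, V}, U→{V, Y}, V→{S, W, Y}, W→{V}, X→{T, X}, Y→{X}; union {P, R, S, T, V, W, X, Y}; ε-closure = {P, R, S, T, U, V, W, X, Y}.
Read 'b': P→{U}, R→{U, V}, S→{U, W, Y}, T→{V}, U→{W, Y}, V→{R, T}, W→{W, X}, X→∅, Y→{X, Y}; union {R, T, U, V, W, X, Y}; ε-closure = {P, R, S, T, U, V, W, X, Y}.

{P, R, S, T, U, V, W, X, Y}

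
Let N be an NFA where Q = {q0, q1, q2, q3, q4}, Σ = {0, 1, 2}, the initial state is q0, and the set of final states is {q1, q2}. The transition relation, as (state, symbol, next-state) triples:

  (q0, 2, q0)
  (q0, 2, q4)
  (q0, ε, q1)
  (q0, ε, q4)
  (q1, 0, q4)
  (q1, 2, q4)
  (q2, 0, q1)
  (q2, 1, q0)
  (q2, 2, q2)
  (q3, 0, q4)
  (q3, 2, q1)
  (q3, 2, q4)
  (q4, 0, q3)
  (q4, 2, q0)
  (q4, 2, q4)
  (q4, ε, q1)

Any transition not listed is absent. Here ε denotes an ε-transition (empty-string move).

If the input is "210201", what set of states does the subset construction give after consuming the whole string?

Start: ε-closure({q0}) = {q0, q1, q4}.
Read '2': {q0, q1, q4} → {q0, q1, q4}.
Read '1': {q0, q1, q4} → ∅.
The set is empty and remains empty for the remaining 4 symbols.

∅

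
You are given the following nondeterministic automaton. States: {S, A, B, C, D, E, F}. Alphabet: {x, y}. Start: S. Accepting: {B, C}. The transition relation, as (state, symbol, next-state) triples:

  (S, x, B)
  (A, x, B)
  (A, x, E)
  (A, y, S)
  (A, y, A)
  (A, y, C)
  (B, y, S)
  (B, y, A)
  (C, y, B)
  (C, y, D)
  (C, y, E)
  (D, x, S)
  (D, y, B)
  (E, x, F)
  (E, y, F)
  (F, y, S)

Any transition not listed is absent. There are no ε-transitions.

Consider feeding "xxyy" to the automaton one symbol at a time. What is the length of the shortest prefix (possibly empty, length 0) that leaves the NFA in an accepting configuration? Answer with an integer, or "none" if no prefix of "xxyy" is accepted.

Start in {S}.
Read 'x': {S} → {B}.
None of the earlier sets intersect F, but {B} does.

1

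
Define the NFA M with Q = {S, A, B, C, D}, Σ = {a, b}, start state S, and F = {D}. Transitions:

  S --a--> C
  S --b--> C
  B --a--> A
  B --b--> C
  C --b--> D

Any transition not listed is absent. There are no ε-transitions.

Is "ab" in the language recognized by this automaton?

Start in {S}.
Read 'a': S→{C}; now {C}.
Read 'b': C→{D}; now {D}.
The final set {D} contains the accepting state D.

Yes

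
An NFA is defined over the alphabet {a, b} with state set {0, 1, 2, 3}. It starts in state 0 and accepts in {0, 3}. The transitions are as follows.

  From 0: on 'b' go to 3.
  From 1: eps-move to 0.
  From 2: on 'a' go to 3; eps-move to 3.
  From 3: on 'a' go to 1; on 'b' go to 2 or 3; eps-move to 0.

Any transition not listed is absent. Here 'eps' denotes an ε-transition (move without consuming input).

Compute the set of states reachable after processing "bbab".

Start in {0}.
Read 'b': 0→{3}; union {3}; ε-closure = {0, 3}.
Read 'b': 0→{3}, 3→{2, 3}; union {2, 3}; ε-closure = {0, 2, 3}.
Read 'a': 0→∅, 2→{3}, 3→{1}; union {1, 3}; ε-closure = {0, 1, 3}.
Read 'b': 0→{3}, 1→∅, 3→{2, 3}; union {2, 3}; ε-closure = {0, 2, 3}.

{0, 2, 3}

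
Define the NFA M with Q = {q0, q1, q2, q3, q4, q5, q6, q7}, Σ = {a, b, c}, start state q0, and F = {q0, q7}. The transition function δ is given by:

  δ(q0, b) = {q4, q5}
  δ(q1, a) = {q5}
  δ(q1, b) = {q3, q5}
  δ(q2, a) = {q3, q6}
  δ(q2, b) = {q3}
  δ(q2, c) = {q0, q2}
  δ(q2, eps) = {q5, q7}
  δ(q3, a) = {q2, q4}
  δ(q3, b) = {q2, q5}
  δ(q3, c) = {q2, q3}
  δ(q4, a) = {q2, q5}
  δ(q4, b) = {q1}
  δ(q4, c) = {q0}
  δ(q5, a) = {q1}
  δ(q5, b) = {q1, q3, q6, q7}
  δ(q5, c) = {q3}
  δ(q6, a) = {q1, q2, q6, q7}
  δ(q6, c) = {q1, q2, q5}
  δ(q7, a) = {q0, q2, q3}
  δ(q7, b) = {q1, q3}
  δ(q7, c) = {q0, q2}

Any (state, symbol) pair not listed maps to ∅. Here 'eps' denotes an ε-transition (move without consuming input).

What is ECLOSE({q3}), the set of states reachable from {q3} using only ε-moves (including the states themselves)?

Begin with {q3}.
No ε-moves leave this set, so the closure equals the set itself.

{q3}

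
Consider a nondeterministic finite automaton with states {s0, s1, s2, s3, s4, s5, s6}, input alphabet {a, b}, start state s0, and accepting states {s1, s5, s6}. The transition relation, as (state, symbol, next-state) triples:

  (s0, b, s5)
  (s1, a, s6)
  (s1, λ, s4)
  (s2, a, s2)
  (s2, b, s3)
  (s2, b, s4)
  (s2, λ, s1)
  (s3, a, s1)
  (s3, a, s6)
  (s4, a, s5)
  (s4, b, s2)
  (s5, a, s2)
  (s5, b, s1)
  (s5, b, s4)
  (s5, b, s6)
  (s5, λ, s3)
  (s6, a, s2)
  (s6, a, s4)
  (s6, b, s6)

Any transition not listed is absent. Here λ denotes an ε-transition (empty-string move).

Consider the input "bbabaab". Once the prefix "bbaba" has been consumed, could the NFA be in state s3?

Yes

Start in {s0}.
Read 'b': s0→{s5}; union {s5}; ε-closure = {s3, s5}.
Read 'b': s3→∅, s5→{s1, s4, s6}; now {s1, s4, s6}.
Read 'a': s1→{s6}, s4→{s5}, s6→{s2, s4}; union {s2, s4, s5, s6}; ε-closure = {s1, s2, s3, s4, s5, s6}.
Read 'b': s1→∅, s2→{s3, s4}, s3→∅, s4→{s2}, s5→{s1, s4, s6}, s6→{s6}; now {s1, s2, s3, s4, s6}.
Read 'a': s1→{s6}, s2→{s2}, s3→{s1, s6}, s4→{s5}, s6→{s2, s4}; union {s1, s2, s4, s5, s6}; ε-closure = {s1, s2, s3, s4, s5, s6}.
State s3 is in {s1, s2, s3, s4, s5, s6}.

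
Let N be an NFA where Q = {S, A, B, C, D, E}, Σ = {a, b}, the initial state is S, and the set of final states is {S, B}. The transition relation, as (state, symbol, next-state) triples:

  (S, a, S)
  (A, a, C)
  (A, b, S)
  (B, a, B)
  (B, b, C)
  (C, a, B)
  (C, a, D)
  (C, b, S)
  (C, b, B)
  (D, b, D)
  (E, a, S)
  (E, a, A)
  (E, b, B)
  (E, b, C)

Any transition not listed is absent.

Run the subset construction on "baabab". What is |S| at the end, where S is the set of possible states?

0

Start in {S}.
Read 'b': {S} → ∅.
The set is empty and remains empty for the remaining 5 symbols.
That set has 0 states.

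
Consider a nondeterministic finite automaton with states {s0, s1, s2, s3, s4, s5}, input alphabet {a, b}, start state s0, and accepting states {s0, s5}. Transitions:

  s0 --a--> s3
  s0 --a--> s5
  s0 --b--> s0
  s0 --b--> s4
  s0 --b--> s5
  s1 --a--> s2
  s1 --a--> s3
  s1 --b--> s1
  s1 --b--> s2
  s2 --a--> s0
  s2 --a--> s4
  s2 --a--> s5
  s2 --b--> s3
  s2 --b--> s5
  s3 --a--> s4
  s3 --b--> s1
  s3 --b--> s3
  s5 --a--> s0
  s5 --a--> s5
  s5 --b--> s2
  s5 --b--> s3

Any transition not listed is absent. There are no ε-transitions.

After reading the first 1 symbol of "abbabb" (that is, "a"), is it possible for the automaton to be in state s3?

Yes

Start in {s0}.
Read 'a': s0→{s3, s5}; now {s3, s5}.
State s3 is in {s3, s5}.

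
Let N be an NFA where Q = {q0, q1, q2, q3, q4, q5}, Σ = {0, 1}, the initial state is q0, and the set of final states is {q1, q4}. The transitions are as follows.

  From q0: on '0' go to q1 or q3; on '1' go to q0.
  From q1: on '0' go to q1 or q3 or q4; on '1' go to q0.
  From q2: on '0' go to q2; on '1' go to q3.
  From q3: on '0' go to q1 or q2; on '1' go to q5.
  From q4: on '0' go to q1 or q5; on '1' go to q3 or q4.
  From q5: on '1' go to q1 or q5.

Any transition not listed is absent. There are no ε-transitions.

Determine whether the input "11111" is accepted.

No

Start in {q0}.
Read '1': q0→{q0}; now {q0}.
Read '1': q0→{q0}; now {q0}.
Read '1': q0→{q0}; now {q0}.
Read '1': q0→{q0}; now {q0}.
Read '1': q0→{q0}; now {q0}.
The final set {q0} contains no accepting state.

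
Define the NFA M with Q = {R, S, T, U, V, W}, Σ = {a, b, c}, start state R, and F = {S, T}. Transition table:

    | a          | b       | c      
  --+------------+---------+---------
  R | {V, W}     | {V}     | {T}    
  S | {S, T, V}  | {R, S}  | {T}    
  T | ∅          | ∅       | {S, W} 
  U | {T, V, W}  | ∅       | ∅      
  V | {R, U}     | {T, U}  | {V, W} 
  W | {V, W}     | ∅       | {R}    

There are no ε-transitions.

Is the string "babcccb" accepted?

Start in {R}.
Read 'b': R→{V}; now {V}.
Read 'a': V→{R, U}; now {R, U}.
Read 'b': R→{V}, U→∅; now {V}.
Read 'c': V→{V, W}; now {V, W}.
Read 'c': V→{V, W}, W→{R}; now {R, V, W}.
Read 'c': R→{T}, V→{V, W}, W→{R}; now {R, T, V, W}.
Read 'b': R→{V}, T→∅, V→{T, U}, W→∅; now {T, U, V}.
The final set {T, U, V} contains the accepting state T.

Yes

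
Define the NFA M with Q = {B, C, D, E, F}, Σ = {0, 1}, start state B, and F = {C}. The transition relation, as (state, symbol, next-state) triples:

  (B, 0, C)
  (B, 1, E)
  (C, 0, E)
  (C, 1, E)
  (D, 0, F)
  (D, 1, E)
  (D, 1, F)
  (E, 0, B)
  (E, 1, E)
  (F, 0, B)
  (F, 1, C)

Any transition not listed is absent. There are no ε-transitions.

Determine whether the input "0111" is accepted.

Start in {B}.
Read '0': B→{C}; now {C}.
Read '1': C→{E}; now {E}.
Read '1': E→{E}; now {E}.
Read '1': E→{E}; now {E}.
The final set {E} contains no accepting state.

No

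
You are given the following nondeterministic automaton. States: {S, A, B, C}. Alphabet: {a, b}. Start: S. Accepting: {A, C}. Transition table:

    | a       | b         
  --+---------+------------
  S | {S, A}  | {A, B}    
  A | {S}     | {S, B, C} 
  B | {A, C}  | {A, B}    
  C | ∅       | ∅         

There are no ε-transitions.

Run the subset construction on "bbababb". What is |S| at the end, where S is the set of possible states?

4

Start in {S}.
Read 'b': S→{A, B}; now {A, B}.
Read 'b': A→{S, B, C}, B→{A, B}; now {S, A, B, C}.
Read 'a': S→{S, A}, A→{S}, B→{A, C}, C→∅; now {S, A, C}.
Read 'b': S→{A, B}, A→{S, B, C}, C→∅; now {S, A, B, C}.
Read 'a': S→{S, A}, A→{S}, B→{A, C}, C→∅; now {S, A, C}.
Read 'b': S→{A, B}, A→{S, B, C}, C→∅; now {S, A, B, C}.
Read 'b': S→{A, B}, A→{S, B, C}, B→{A, B}, C→∅; now {S, A, B, C}.
That set has 4 states.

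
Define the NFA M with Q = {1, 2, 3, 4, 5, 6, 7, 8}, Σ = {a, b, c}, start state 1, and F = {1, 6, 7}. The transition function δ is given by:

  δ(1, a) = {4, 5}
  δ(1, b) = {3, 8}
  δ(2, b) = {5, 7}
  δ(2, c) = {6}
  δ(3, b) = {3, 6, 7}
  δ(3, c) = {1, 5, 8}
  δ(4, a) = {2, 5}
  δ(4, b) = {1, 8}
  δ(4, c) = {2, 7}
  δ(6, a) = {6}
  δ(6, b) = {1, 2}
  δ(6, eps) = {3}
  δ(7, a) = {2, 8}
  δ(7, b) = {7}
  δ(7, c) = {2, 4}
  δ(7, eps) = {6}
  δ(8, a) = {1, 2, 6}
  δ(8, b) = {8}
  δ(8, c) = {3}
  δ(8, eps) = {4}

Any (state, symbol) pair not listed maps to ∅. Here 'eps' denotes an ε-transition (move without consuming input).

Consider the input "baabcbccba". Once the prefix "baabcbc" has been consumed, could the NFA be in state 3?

Yes

Start in {1}.
Read 'b': {1} → {3, 4, 8}.
Read 'a': {3, 4, 8} → {1, 2, 3, 5, 6}.
Read 'a': {1, 2, 3, 5, 6} → {3, 4, 5, 6}.
Read 'b': {3, 4, 5, 6} → {1, 2, 3, 4, 6, 7, 8}.
Read 'c': {1, 2, 3, 4, 6, 7, 8} → {1, 2, 3, 4, 5, 6, 7, 8}.
Read 'b': {1, 2, 3, 4, 5, 6, 7, 8} → {1, 2, 3, 4, 5, 6, 7, 8}.
Read 'c': {1, 2, 3, 4, 5, 6, 7, 8} → {1, 2, 3, 4, 5, 6, 7, 8}.
State 3 is in {1, 2, 3, 4, 5, 6, 7, 8}.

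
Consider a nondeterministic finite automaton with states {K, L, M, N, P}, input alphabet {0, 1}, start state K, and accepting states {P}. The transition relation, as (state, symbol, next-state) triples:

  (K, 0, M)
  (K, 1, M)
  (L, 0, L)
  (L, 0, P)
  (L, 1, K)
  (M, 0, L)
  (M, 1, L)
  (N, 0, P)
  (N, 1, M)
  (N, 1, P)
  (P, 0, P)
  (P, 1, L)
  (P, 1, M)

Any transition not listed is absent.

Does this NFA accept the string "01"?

No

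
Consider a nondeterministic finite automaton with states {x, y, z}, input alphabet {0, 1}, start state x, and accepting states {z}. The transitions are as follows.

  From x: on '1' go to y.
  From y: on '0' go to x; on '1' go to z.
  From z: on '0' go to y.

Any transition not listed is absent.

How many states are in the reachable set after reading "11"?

Start in {x}.
Read '1': {x} → {y}.
Read '1': {y} → {z}.
That set has 1 state.

1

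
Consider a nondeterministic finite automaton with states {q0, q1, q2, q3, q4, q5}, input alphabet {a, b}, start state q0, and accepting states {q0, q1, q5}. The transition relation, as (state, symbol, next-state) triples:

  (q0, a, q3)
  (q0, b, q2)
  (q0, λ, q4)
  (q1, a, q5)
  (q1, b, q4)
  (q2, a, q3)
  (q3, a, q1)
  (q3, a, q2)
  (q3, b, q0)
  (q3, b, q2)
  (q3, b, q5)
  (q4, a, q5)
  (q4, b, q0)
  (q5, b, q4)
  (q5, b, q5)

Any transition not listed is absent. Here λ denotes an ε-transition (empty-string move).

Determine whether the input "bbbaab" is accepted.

Start: ε-closure({q0}) = {q0, q4}.
Read 'b': {q0, q4} → {q0, q2, q4}.
Read 'b': {q0, q2, q4} → {q0, q2, q4}.
Read 'b': {q0, q2, q4} → {q0, q2, q4}.
Read 'a': {q0, q2, q4} → {q3, q5}.
Read 'a': {q3, q5} → {q1, q2}.
Read 'b': {q1, q2} → {q4}.
The final set {q4} contains no accepting state.

No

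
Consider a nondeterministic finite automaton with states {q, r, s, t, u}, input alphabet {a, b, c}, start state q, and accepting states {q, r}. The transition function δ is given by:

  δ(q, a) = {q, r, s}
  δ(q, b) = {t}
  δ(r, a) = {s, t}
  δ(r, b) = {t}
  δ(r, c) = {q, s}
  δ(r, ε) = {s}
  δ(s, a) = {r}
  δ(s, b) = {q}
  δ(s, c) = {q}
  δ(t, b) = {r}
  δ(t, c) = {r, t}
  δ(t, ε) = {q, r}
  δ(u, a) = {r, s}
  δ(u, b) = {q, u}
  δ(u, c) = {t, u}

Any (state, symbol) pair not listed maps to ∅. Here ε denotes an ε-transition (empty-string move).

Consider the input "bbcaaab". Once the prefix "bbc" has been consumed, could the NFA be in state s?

Start in {q}.
Read 'b': q→{t}; union {t}; ε-closure = {q, r, s, t}.
Read 'b': q→{t}, r→{t}, s→{q}, t→{r}; union {q, r, t}; ε-closure = {q, r, s, t}.
Read 'c': q→∅, r→{q, s}, s→{q}, t→{r, t}; now {q, r, s, t}.
State s is in {q, r, s, t}.

Yes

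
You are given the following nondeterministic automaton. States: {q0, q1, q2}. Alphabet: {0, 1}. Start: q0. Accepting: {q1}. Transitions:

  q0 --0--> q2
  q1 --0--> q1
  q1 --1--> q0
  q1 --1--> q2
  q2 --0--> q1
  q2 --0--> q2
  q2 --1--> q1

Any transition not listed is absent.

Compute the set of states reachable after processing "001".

{q0, q1, q2}

Start in {q0}.
Read '0': q0→{q2}; now {q2}.
Read '0': q2→{q1, q2}; now {q1, q2}.
Read '1': q1→{q0, q2}, q2→{q1}; now {q0, q1, q2}.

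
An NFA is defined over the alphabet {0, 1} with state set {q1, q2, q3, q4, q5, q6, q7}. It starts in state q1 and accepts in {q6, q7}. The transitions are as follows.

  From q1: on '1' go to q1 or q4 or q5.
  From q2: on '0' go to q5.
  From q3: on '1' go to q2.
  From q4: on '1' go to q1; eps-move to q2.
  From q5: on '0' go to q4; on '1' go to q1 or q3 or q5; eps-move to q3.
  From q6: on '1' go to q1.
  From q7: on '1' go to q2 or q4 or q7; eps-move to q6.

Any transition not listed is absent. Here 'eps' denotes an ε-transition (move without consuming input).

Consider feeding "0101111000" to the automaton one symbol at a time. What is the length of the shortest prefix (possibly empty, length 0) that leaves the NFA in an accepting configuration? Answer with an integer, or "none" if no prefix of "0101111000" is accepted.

none

Start in {q1}.
Read '0': q1→∅; now ∅.
The set is empty and remains empty for the remaining 9 symbols.
No reachable set along the way intersects F.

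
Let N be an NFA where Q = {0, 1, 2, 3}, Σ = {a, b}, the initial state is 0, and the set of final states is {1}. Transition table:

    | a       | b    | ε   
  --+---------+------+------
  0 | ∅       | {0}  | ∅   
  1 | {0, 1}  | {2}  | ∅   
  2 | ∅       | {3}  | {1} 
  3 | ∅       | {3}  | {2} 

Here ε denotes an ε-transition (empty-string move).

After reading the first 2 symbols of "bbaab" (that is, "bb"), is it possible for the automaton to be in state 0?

Yes

Start in {0}.
Read 'b': 0→{0}; now {0}.
Read 'b': 0→{0}; now {0}.
State 0 is in {0}.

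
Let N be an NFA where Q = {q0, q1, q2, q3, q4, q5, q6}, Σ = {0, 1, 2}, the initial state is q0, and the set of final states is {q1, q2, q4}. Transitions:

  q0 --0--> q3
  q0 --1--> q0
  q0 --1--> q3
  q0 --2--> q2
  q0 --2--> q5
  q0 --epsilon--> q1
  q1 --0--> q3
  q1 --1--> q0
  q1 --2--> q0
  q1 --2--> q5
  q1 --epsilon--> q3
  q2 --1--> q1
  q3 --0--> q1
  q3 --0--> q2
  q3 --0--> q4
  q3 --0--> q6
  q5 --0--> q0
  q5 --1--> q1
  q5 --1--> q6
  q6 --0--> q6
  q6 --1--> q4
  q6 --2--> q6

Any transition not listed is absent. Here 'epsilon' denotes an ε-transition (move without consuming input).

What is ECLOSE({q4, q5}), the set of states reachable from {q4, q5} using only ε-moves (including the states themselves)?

{q4, q5}

Begin with {q4, q5}.
No ε-moves leave this set, so the closure equals the set itself.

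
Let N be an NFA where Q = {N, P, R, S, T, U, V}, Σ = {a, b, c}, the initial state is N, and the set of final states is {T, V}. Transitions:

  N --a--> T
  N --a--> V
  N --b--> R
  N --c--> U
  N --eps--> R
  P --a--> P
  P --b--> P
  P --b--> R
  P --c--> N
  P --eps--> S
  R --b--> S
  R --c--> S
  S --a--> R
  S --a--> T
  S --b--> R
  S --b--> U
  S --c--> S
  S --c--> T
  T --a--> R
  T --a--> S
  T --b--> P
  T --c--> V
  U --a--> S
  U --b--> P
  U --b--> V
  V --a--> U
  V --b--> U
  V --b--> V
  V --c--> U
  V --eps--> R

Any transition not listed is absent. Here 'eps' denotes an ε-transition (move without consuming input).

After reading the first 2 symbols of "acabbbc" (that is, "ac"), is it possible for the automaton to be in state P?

No

Start: ε-closure({N}) = {N, R}.
Read 'a': N→{T, V}, R→∅; union {T, V}; ε-closure = {R, T, V}.
Read 'c': R→{S}, T→{V}, V→{U}; union {S, U, V}; ε-closure = {R, S, U, V}.
State P is not in {R, S, U, V}.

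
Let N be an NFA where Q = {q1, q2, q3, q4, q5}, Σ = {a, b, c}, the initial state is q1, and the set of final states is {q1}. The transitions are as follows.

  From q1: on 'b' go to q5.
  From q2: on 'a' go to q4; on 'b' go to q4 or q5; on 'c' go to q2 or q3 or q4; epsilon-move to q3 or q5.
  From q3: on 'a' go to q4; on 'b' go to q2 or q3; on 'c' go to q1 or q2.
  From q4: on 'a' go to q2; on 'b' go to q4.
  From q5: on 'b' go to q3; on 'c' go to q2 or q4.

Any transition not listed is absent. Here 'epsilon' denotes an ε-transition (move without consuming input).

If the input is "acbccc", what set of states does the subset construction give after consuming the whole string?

Start in {q1}.
Read 'a': q1→∅; now ∅.
The set is empty and remains empty for the remaining 5 symbols.

∅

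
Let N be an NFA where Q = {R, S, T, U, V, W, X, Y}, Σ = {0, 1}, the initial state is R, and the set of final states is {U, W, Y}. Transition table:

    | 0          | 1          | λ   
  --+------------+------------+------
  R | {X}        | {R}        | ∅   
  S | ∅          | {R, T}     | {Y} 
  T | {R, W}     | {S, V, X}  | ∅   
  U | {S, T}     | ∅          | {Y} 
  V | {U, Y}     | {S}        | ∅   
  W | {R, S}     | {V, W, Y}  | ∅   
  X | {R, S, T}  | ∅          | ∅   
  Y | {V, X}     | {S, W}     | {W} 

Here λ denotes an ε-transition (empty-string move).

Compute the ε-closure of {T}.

Begin with {T}.
No ε-moves leave this set, so the closure equals the set itself.

{T}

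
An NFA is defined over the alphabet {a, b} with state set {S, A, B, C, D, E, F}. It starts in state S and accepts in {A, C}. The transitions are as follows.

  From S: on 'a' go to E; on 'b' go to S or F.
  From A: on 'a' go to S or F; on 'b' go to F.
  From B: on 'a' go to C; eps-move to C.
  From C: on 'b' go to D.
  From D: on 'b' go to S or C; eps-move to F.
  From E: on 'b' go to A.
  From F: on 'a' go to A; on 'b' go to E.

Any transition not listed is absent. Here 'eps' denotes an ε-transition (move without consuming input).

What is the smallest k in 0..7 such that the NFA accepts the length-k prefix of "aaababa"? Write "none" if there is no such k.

Start in {S}.
Read 'a': S→{E}; now {E}.
Read 'a': E→∅; now ∅.
The set is empty and remains empty for the remaining 5 symbols.
No reachable set along the way intersects F.

none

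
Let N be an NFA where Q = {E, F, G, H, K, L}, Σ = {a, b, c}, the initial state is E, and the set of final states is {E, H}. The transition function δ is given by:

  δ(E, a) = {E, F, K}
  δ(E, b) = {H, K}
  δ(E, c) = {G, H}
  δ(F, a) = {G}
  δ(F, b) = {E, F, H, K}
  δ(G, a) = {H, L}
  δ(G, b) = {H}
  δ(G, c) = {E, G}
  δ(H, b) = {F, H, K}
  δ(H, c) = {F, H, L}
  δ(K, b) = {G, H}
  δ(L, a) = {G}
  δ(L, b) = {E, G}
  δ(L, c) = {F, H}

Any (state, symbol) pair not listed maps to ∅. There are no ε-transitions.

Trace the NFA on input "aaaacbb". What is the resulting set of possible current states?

Start in {E}.
Read 'a': {E} → {E, F, K}.
Read 'a': {E, F, K} → {E, F, G, K}.
Read 'a': {E, F, G, K} → {E, F, G, H, K, L}.
Read 'a': {E, F, G, H, K, L} → {E, F, G, H, K, L}.
Read 'c': {E, F, G, H, K, L} → {E, F, G, H, L}.
Read 'b': {E, F, G, H, L} → {E, F, G, H, K}.
Read 'b': {E, F, G, H, K} → {E, F, G, H, K}.

{E, F, G, H, K}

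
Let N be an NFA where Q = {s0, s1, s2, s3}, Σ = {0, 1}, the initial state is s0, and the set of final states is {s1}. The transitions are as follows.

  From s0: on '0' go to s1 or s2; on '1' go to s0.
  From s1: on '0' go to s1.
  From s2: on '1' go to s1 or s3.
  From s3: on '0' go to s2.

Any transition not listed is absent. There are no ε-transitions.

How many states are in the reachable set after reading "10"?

2

Start in {s0}.
Read '1': s0→{s0}; now {s0}.
Read '0': s0→{s1, s2}; now {s1, s2}.
That set has 2 states.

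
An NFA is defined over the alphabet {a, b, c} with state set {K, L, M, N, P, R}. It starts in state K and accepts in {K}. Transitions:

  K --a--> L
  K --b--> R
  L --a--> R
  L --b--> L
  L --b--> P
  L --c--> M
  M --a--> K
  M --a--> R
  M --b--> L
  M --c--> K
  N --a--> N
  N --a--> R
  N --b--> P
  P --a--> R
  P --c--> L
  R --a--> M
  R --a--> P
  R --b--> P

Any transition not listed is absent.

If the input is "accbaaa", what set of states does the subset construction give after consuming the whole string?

Start in {K}.
Read 'a': {K} → {L}.
Read 'c': {L} → {M}.
Read 'c': {M} → {K}.
Read 'b': {K} → {R}.
Read 'a': {R} → {M, P}.
Read 'a': {M, P} → {K, R}.
Read 'a': {K, R} → {L, M, P}.

{L, M, P}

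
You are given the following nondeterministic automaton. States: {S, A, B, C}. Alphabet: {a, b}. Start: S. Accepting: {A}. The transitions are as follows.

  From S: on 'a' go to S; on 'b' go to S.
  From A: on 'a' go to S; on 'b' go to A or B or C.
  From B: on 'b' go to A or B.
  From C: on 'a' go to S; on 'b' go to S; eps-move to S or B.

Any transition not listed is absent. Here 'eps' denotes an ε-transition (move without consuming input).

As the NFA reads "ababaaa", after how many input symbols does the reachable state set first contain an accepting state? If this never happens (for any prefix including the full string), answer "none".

Start in {S}.
Read 'a': {S} → {S}.
Read 'b': {S} → {S}.
Read 'a': {S} → {S}.
Read 'b': {S} → {S}.
Read 'a': {S} → {S}.
Read 'a': {S} → {S}.
Read 'a': {S} → {S}.
No reachable set along the way intersects F.

none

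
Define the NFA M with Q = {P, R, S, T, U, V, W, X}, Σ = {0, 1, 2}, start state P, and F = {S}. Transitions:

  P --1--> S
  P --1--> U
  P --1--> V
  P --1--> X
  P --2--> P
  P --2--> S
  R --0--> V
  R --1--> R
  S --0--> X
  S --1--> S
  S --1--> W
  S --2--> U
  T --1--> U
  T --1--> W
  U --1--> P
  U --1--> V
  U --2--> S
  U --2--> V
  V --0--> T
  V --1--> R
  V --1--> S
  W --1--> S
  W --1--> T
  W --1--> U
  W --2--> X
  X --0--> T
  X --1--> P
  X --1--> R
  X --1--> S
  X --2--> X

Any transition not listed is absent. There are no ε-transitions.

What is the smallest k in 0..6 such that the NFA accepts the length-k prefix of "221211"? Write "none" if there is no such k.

1

Start in {P}.
Read '2': {P} → {P, S}.
None of the earlier sets intersect F, but {P, S} does.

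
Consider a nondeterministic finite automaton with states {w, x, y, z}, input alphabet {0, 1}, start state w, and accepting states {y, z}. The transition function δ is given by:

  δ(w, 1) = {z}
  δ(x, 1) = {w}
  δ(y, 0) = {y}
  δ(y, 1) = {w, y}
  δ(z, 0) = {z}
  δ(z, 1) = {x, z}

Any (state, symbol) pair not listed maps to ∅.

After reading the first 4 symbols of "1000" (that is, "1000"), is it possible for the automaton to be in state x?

No

Start in {w}.
Read '1': {w} → {z}.
Read '0': {z} → {z}.
Read '0': {z} → {z}.
Read '0': {z} → {z}.
State x is not in {z}.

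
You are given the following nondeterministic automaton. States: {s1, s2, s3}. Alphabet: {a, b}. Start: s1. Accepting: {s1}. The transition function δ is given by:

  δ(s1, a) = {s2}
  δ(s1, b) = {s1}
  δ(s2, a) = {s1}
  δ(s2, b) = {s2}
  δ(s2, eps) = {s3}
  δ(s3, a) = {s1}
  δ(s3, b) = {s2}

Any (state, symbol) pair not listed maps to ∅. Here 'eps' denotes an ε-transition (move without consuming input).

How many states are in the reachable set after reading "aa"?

1

Start in {s1}.
Read 'a': s1→{s2}; union {s2}; ε-closure = {s2, s3}.
Read 'a': s2→{s1}, s3→{s1}; now {s1}.
That set has 1 state.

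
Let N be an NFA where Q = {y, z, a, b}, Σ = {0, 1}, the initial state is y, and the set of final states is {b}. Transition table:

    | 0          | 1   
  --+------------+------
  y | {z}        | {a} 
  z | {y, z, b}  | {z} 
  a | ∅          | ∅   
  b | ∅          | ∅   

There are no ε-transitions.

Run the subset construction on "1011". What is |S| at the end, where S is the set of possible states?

0

Start in {y}.
Read '1': y→{a}; now {a}.
Read '0': a→∅; now ∅.
The set is empty and remains empty for the remaining 2 symbols.
That set has 0 states.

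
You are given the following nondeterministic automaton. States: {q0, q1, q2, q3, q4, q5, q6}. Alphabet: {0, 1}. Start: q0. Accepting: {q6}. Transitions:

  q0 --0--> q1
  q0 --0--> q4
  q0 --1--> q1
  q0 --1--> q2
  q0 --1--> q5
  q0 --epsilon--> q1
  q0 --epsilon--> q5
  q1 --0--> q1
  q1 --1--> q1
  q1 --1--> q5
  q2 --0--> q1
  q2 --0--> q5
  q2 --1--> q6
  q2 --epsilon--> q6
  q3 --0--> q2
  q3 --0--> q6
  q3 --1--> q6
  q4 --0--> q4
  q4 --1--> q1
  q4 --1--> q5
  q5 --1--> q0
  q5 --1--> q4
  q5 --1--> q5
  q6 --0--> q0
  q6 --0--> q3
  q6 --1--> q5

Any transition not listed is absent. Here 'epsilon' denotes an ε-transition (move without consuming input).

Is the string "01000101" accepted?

No

Start: ε-closure({q0}) = {q0, q1, q5}.
Read '0': {q0, q1, q5} → {q1, q4}.
Read '1': {q1, q4} → {q1, q5}.
Read '0': {q1, q5} → {q1}.
Read '0': {q1} → {q1}.
Read '0': {q1} → {q1}.
Read '1': {q1} → {q1, q5}.
Read '0': {q1, q5} → {q1}.
Read '1': {q1} → {q1, q5}.
The final set {q1, q5} contains no accepting state.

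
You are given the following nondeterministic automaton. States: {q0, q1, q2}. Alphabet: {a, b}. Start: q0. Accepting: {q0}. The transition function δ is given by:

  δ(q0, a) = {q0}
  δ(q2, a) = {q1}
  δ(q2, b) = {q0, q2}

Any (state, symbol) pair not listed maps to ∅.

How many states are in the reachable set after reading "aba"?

0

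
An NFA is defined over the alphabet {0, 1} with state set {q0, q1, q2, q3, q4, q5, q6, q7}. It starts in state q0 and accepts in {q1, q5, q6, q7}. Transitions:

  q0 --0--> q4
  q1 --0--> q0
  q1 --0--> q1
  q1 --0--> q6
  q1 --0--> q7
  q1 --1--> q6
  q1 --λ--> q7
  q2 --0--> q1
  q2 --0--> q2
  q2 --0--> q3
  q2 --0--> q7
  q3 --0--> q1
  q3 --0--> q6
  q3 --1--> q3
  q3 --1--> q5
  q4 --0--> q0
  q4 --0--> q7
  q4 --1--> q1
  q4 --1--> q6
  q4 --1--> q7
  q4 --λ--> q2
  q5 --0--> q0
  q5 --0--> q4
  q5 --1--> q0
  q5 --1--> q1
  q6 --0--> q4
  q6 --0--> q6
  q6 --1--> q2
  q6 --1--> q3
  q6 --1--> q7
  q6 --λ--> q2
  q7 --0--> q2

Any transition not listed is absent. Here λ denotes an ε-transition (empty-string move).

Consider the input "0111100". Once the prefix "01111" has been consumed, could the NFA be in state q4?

Start in {q0}.
Read '0': q0→{q4}; union {q4}; ε-closure = {q2, q4}.
Read '1': q2→∅, q4→{q1, q6, q7}; union {q1, q6, q7}; ε-closure = {q1, q2, q6, q7}.
Read '1': q1→{q6}, q2→∅, q6→{q2, q3, q7}, q7→∅; now {q2, q3, q6, q7}.
Read '1': q2→∅, q3→{q3, q5}, q6→{q2, q3, q7}, q7→∅; now {q2, q3, q5, q7}.
Read '1': q2→∅, q3→{q3, q5}, q5→{q0, q1}, q7→∅; union {q0, q1, q3, q5}; ε-closure = {q0, q1, q3, q5, q7}.
State q4 is not in {q0, q1, q3, q5, q7}.

No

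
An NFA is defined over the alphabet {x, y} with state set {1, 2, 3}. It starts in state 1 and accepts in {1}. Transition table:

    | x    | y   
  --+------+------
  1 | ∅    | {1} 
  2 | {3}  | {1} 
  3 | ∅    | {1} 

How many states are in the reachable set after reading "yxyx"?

0

Start in {1}.
Read 'y': 1→{1}; now {1}.
Read 'x': 1→∅; now ∅.
The set is empty and remains empty for the remaining 2 symbols.
That set has 0 states.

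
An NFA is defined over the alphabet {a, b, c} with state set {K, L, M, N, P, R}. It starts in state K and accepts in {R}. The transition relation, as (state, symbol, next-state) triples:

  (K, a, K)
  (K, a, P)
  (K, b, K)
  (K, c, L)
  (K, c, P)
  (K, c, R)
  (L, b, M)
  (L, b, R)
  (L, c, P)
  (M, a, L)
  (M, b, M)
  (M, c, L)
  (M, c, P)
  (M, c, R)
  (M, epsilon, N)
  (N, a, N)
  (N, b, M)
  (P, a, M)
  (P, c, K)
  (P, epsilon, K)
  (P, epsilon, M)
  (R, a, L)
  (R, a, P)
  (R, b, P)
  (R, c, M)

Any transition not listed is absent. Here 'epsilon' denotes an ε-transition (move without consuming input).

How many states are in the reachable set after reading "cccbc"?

6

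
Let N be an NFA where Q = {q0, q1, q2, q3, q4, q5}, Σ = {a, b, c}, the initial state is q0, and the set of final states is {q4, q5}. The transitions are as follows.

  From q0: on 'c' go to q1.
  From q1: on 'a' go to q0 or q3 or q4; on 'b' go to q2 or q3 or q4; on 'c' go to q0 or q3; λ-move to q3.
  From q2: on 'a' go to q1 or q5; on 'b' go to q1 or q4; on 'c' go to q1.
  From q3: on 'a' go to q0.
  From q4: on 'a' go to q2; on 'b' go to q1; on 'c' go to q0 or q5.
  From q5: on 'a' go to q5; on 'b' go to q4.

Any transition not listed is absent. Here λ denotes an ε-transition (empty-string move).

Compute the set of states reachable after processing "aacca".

Start in {q0}.
Read 'a': q0→∅; now ∅.
The set is empty and remains empty for the remaining 4 symbols.

∅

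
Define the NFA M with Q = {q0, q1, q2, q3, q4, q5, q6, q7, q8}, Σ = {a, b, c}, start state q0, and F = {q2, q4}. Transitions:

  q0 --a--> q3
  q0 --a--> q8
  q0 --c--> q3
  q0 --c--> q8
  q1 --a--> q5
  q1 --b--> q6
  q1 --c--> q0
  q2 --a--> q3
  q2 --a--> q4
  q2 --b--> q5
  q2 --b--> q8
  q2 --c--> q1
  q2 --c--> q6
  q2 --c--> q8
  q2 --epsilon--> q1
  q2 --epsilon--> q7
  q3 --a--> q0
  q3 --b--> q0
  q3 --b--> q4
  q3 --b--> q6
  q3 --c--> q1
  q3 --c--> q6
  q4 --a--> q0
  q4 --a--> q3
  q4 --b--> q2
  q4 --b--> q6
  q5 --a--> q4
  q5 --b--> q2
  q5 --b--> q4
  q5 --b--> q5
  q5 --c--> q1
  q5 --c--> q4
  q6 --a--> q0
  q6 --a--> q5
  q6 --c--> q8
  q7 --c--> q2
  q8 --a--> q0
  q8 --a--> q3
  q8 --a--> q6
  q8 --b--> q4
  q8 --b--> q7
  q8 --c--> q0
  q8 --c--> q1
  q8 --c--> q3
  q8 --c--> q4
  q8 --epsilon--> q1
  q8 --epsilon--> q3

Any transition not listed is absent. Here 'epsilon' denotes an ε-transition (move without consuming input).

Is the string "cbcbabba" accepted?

Yes

Start in {q0}.
Read 'c': q0→{q3, q8}; union {q3, q8}; ε-closure = {q1, q3, q8}.
Read 'b': q1→{q6}, q3→{q0, q4, q6}, q8→{q4, q7}; now {q0, q4, q6, q7}.
Read 'c': q0→{q3, q8}, q4→∅, q6→{q8}, q7→{q2}; union {q2, q3, q8}; ε-closure = {q1, q2, q3, q7, q8}.
Read 'b': q1→{q6}, q2→{q5, q8}, q3→{q0, q4, q6}, q7→∅, q8→{q4, q7}; union {q0, q4, q5, q6, q7, q8}; ε-closure = {q0, q1, q3, q4, q5, q6, q7, q8}.
Read 'a': q0→{q3, q8}, q1→{q5}, q3→{q0}, q4→{q0, q3}, q5→{q4}, q6→{q0, q5}, q7→∅, q8→{q0, q3, q6}; union {q0, q3, q4, q5, q6, q8}; ε-closure = {q0, q1, q3, q4, q5, q6, q8}.
Read 'b': q0→∅, q1→{q6}, q3→{q0, q4, q6}, q4→{q2, q6}, q5→{q2, q4, q5}, q6→∅, q8→{q4, q7}; union {q0, q2, q4, q5, q6, q7}; ε-closure = {q0, q1, q2, q4, q5, q6, q7}.
Read 'b': q0→∅, q1→{q6}, q2→{q5, q8}, q4→{q2, q6}, q5→{q2, q4, q5}, q6→∅, q7→∅; union {q2, q4, q5, q6, q8}; ε-closure = {q1, q2, q3, q4, q5, q6, q7, q8}.
Read 'a': q1→{q5}, q2→{q3, q4}, q3→{q0}, q4→{q0, q3}, q5→{q4}, q6→{q0, q5}, q7→∅, q8→{q0, q3, q6}; now {q0, q3, q4, q5, q6}.
The final set {q0, q3, q4, q5, q6} contains the accepting state q4.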